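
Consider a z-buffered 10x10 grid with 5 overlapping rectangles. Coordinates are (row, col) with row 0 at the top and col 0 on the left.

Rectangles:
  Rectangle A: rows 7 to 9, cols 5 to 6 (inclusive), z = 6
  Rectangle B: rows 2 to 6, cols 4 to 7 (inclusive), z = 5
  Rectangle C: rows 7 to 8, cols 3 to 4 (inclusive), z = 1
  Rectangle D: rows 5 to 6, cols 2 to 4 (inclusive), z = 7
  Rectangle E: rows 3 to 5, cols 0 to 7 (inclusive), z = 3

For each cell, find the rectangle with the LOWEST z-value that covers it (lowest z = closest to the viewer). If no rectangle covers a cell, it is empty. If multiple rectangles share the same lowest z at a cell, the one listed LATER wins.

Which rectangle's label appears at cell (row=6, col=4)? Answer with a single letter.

Answer: B

Derivation:
Check cell (6,4):
  A: rows 7-9 cols 5-6 -> outside (row miss)
  B: rows 2-6 cols 4-7 z=5 -> covers; best now B (z=5)
  C: rows 7-8 cols 3-4 -> outside (row miss)
  D: rows 5-6 cols 2-4 z=7 -> covers; best now B (z=5)
  E: rows 3-5 cols 0-7 -> outside (row miss)
Winner: B at z=5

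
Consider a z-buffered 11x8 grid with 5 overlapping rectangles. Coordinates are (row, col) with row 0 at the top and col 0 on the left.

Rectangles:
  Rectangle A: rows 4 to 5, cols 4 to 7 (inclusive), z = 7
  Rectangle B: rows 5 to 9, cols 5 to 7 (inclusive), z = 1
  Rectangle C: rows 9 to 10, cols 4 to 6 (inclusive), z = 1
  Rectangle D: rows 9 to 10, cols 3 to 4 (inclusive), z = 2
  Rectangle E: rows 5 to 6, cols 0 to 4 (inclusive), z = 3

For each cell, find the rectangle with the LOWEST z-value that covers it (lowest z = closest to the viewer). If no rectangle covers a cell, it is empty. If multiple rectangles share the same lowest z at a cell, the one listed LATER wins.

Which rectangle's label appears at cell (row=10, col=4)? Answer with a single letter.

Answer: C

Derivation:
Check cell (10,4):
  A: rows 4-5 cols 4-7 -> outside (row miss)
  B: rows 5-9 cols 5-7 -> outside (row miss)
  C: rows 9-10 cols 4-6 z=1 -> covers; best now C (z=1)
  D: rows 9-10 cols 3-4 z=2 -> covers; best now C (z=1)
  E: rows 5-6 cols 0-4 -> outside (row miss)
Winner: C at z=1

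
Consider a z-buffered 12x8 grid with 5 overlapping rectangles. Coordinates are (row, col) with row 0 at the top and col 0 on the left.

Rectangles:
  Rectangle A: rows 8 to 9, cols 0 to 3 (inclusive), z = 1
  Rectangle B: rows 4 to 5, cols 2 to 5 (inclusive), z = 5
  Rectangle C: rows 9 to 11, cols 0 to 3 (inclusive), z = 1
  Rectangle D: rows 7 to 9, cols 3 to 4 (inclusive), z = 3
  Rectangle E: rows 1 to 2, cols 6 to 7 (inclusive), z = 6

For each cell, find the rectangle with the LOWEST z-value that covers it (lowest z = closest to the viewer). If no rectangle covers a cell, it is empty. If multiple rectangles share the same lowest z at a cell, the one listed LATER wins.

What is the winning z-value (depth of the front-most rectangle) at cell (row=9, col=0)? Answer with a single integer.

Answer: 1

Derivation:
Check cell (9,0):
  A: rows 8-9 cols 0-3 z=1 -> covers; best now A (z=1)
  B: rows 4-5 cols 2-5 -> outside (row miss)
  C: rows 9-11 cols 0-3 z=1 -> covers; best now C (z=1)
  D: rows 7-9 cols 3-4 -> outside (col miss)
  E: rows 1-2 cols 6-7 -> outside (row miss)
Winner: C at z=1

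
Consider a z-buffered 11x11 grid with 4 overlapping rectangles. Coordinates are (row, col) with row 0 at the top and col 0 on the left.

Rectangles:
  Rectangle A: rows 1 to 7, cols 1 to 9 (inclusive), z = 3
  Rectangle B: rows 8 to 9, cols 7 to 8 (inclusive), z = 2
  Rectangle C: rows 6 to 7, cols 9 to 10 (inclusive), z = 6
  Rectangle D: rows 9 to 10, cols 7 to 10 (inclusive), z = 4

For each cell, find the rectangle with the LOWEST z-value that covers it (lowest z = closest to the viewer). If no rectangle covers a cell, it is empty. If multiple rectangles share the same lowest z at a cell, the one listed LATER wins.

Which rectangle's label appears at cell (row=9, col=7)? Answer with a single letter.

Check cell (9,7):
  A: rows 1-7 cols 1-9 -> outside (row miss)
  B: rows 8-9 cols 7-8 z=2 -> covers; best now B (z=2)
  C: rows 6-7 cols 9-10 -> outside (row miss)
  D: rows 9-10 cols 7-10 z=4 -> covers; best now B (z=2)
Winner: B at z=2

Answer: B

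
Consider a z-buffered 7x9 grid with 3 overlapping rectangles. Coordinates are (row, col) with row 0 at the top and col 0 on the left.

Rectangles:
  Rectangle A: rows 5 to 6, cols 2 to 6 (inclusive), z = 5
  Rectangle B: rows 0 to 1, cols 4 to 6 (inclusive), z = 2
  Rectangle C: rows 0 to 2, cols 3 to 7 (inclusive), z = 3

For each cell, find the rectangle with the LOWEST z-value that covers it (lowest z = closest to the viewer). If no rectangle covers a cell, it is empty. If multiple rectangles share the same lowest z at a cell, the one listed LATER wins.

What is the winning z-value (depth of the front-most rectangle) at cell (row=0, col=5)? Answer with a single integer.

Check cell (0,5):
  A: rows 5-6 cols 2-6 -> outside (row miss)
  B: rows 0-1 cols 4-6 z=2 -> covers; best now B (z=2)
  C: rows 0-2 cols 3-7 z=3 -> covers; best now B (z=2)
Winner: B at z=2

Answer: 2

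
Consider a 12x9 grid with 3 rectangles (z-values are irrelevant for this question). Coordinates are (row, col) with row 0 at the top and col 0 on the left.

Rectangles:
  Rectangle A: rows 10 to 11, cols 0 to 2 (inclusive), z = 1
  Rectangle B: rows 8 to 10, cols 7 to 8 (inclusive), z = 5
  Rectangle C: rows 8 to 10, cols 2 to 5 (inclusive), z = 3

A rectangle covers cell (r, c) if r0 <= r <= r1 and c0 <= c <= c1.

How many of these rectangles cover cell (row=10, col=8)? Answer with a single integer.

Check cell (10,8):
  A: rows 10-11 cols 0-2 -> outside (col miss)
  B: rows 8-10 cols 7-8 -> covers
  C: rows 8-10 cols 2-5 -> outside (col miss)
Count covering = 1

Answer: 1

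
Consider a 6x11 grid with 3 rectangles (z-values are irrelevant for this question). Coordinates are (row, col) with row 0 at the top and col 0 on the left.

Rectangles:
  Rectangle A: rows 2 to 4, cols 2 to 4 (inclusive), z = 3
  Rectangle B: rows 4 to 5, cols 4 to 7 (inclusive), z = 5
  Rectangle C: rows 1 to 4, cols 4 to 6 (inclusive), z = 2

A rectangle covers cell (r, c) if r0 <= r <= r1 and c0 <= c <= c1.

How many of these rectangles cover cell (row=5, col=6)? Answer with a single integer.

Answer: 1

Derivation:
Check cell (5,6):
  A: rows 2-4 cols 2-4 -> outside (row miss)
  B: rows 4-5 cols 4-7 -> covers
  C: rows 1-4 cols 4-6 -> outside (row miss)
Count covering = 1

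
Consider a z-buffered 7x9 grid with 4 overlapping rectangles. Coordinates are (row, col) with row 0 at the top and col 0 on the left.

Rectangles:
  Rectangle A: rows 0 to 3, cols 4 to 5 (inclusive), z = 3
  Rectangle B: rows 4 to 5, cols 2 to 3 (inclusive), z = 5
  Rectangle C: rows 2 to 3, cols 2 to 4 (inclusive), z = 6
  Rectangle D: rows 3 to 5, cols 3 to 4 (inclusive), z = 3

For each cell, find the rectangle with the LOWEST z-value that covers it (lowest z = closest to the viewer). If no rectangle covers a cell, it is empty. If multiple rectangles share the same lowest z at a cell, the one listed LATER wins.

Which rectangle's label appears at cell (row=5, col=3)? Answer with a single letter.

Check cell (5,3):
  A: rows 0-3 cols 4-5 -> outside (row miss)
  B: rows 4-5 cols 2-3 z=5 -> covers; best now B (z=5)
  C: rows 2-3 cols 2-4 -> outside (row miss)
  D: rows 3-5 cols 3-4 z=3 -> covers; best now D (z=3)
Winner: D at z=3

Answer: D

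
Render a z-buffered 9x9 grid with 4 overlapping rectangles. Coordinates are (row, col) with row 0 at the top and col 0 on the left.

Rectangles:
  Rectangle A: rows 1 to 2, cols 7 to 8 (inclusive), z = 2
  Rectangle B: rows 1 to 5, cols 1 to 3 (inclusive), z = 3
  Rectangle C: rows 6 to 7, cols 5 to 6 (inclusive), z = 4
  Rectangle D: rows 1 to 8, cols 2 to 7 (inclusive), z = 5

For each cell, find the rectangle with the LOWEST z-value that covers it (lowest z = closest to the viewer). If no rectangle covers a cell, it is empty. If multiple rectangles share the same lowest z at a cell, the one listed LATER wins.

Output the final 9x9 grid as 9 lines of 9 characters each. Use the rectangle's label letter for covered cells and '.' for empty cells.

.........
.BBBDDDAA
.BBBDDDAA
.BBBDDDD.
.BBBDDDD.
.BBBDDDD.
..DDDCCD.
..DDDCCD.
..DDDDDD.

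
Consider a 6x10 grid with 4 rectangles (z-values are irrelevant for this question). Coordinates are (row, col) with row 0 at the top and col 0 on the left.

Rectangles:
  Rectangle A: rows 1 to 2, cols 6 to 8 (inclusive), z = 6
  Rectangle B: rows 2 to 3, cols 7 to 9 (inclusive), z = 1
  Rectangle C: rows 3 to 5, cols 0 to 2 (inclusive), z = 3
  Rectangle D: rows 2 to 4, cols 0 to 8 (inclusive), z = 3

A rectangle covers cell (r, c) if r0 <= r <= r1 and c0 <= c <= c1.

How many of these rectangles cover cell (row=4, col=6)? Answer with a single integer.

Check cell (4,6):
  A: rows 1-2 cols 6-8 -> outside (row miss)
  B: rows 2-3 cols 7-9 -> outside (row miss)
  C: rows 3-5 cols 0-2 -> outside (col miss)
  D: rows 2-4 cols 0-8 -> covers
Count covering = 1

Answer: 1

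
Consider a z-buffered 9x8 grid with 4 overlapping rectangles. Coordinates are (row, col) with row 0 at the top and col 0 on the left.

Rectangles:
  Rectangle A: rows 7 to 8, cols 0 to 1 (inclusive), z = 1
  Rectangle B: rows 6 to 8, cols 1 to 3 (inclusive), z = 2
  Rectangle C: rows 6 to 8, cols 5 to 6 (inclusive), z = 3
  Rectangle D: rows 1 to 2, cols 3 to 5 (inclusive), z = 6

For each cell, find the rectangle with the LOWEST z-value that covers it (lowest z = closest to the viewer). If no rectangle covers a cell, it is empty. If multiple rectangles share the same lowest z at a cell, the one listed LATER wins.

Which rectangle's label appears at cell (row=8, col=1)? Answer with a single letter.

Check cell (8,1):
  A: rows 7-8 cols 0-1 z=1 -> covers; best now A (z=1)
  B: rows 6-8 cols 1-3 z=2 -> covers; best now A (z=1)
  C: rows 6-8 cols 5-6 -> outside (col miss)
  D: rows 1-2 cols 3-5 -> outside (row miss)
Winner: A at z=1

Answer: A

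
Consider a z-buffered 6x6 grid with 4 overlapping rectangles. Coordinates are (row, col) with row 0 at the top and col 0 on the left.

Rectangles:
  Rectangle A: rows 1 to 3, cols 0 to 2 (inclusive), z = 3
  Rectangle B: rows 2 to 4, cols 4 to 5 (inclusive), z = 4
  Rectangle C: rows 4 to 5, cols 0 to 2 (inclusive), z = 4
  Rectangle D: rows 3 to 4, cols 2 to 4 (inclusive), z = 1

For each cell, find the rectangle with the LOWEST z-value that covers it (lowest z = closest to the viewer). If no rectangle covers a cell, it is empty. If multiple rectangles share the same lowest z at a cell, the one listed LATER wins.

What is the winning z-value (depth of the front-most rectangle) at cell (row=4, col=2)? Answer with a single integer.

Check cell (4,2):
  A: rows 1-3 cols 0-2 -> outside (row miss)
  B: rows 2-4 cols 4-5 -> outside (col miss)
  C: rows 4-5 cols 0-2 z=4 -> covers; best now C (z=4)
  D: rows 3-4 cols 2-4 z=1 -> covers; best now D (z=1)
Winner: D at z=1

Answer: 1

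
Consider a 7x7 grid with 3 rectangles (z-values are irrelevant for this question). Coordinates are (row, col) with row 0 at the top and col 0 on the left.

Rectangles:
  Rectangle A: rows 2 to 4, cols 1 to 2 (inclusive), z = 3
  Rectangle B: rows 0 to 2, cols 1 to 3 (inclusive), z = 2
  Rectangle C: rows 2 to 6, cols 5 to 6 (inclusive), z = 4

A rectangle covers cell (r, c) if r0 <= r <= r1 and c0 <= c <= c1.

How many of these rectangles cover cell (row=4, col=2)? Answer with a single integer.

Answer: 1

Derivation:
Check cell (4,2):
  A: rows 2-4 cols 1-2 -> covers
  B: rows 0-2 cols 1-3 -> outside (row miss)
  C: rows 2-6 cols 5-6 -> outside (col miss)
Count covering = 1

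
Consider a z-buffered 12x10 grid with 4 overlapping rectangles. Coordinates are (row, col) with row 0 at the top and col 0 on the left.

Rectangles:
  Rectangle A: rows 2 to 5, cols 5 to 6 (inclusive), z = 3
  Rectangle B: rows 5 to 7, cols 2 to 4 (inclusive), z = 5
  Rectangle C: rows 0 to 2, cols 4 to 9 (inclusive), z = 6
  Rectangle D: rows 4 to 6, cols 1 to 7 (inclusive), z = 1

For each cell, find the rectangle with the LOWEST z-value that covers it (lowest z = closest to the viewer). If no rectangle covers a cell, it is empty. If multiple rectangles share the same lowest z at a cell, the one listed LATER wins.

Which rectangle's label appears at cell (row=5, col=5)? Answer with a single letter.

Check cell (5,5):
  A: rows 2-5 cols 5-6 z=3 -> covers; best now A (z=3)
  B: rows 5-7 cols 2-4 -> outside (col miss)
  C: rows 0-2 cols 4-9 -> outside (row miss)
  D: rows 4-6 cols 1-7 z=1 -> covers; best now D (z=1)
Winner: D at z=1

Answer: D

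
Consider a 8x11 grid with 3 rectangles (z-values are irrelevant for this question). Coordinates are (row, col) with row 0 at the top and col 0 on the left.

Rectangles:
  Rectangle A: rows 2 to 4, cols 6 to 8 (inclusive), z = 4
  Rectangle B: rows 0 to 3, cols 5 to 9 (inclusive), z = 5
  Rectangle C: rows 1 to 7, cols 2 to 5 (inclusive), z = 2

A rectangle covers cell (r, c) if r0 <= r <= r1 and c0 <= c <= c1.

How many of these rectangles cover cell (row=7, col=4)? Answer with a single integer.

Check cell (7,4):
  A: rows 2-4 cols 6-8 -> outside (row miss)
  B: rows 0-3 cols 5-9 -> outside (row miss)
  C: rows 1-7 cols 2-5 -> covers
Count covering = 1

Answer: 1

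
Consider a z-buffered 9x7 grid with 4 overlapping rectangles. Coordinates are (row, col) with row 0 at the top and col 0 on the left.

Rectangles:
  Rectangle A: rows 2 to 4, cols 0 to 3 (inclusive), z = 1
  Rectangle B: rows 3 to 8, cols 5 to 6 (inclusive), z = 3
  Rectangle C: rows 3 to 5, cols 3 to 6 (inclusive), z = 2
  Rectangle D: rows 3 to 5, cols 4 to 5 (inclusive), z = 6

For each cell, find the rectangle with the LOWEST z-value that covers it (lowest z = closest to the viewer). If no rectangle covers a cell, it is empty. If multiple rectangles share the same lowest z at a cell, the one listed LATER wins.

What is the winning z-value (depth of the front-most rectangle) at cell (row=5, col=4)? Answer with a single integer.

Answer: 2

Derivation:
Check cell (5,4):
  A: rows 2-4 cols 0-3 -> outside (row miss)
  B: rows 3-8 cols 5-6 -> outside (col miss)
  C: rows 3-5 cols 3-6 z=2 -> covers; best now C (z=2)
  D: rows 3-5 cols 4-5 z=6 -> covers; best now C (z=2)
Winner: C at z=2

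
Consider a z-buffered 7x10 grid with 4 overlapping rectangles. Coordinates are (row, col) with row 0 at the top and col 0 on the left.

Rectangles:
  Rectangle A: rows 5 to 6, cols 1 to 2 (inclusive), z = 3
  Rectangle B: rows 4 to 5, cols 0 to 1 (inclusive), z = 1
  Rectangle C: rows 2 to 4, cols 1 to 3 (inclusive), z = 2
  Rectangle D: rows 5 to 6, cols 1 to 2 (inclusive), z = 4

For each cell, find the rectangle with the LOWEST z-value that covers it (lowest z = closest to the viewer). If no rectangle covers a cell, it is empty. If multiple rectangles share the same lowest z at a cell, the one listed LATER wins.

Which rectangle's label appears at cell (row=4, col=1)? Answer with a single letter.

Check cell (4,1):
  A: rows 5-6 cols 1-2 -> outside (row miss)
  B: rows 4-5 cols 0-1 z=1 -> covers; best now B (z=1)
  C: rows 2-4 cols 1-3 z=2 -> covers; best now B (z=1)
  D: rows 5-6 cols 1-2 -> outside (row miss)
Winner: B at z=1

Answer: B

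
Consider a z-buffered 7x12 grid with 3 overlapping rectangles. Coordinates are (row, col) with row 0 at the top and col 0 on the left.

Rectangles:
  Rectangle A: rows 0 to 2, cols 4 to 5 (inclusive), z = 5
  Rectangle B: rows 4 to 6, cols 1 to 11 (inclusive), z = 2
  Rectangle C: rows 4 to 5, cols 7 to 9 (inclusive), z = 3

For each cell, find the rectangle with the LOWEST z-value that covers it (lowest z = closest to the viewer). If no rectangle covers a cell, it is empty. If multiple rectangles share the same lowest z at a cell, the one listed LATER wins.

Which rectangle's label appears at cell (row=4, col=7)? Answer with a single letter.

Answer: B

Derivation:
Check cell (4,7):
  A: rows 0-2 cols 4-5 -> outside (row miss)
  B: rows 4-6 cols 1-11 z=2 -> covers; best now B (z=2)
  C: rows 4-5 cols 7-9 z=3 -> covers; best now B (z=2)
Winner: B at z=2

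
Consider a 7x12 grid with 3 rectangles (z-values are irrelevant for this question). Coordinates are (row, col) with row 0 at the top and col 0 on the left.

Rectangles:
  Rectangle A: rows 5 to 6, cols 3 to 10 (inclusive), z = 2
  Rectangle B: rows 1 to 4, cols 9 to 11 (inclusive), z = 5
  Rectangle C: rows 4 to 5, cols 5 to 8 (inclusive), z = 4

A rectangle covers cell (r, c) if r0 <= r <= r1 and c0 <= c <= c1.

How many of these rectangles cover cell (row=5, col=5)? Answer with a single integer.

Check cell (5,5):
  A: rows 5-6 cols 3-10 -> covers
  B: rows 1-4 cols 9-11 -> outside (row miss)
  C: rows 4-5 cols 5-8 -> covers
Count covering = 2

Answer: 2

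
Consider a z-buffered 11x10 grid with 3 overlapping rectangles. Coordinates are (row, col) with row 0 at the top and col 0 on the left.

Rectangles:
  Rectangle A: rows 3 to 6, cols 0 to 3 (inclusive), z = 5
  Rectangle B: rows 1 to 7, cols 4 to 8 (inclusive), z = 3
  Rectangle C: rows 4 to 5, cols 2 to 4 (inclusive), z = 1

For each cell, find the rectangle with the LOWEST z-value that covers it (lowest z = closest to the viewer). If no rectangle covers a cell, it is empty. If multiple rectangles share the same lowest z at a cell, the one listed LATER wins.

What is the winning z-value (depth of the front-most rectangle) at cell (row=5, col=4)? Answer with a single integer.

Answer: 1

Derivation:
Check cell (5,4):
  A: rows 3-6 cols 0-3 -> outside (col miss)
  B: rows 1-7 cols 4-8 z=3 -> covers; best now B (z=3)
  C: rows 4-5 cols 2-4 z=1 -> covers; best now C (z=1)
Winner: C at z=1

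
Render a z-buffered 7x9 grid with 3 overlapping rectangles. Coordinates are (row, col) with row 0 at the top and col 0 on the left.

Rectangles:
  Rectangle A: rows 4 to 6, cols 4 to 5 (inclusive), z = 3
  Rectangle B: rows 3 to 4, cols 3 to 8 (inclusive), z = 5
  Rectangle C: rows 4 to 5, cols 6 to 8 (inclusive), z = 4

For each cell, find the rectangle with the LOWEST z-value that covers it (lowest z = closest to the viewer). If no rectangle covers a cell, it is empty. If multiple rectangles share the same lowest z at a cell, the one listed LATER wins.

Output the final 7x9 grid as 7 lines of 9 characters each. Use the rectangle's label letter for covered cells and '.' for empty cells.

.........
.........
.........
...BBBBBB
...BAACCC
....AACCC
....AA...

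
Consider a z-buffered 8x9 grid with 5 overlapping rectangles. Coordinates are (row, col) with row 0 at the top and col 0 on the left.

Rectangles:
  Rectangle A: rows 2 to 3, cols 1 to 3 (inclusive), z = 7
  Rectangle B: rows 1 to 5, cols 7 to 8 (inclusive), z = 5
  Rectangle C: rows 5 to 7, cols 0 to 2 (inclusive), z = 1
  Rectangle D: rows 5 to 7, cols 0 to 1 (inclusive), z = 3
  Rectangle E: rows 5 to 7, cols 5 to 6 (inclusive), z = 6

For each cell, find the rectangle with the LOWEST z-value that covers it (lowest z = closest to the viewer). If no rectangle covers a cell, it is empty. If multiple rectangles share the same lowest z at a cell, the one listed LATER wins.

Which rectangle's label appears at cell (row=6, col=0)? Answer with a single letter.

Answer: C

Derivation:
Check cell (6,0):
  A: rows 2-3 cols 1-3 -> outside (row miss)
  B: rows 1-5 cols 7-8 -> outside (row miss)
  C: rows 5-7 cols 0-2 z=1 -> covers; best now C (z=1)
  D: rows 5-7 cols 0-1 z=3 -> covers; best now C (z=1)
  E: rows 5-7 cols 5-6 -> outside (col miss)
Winner: C at z=1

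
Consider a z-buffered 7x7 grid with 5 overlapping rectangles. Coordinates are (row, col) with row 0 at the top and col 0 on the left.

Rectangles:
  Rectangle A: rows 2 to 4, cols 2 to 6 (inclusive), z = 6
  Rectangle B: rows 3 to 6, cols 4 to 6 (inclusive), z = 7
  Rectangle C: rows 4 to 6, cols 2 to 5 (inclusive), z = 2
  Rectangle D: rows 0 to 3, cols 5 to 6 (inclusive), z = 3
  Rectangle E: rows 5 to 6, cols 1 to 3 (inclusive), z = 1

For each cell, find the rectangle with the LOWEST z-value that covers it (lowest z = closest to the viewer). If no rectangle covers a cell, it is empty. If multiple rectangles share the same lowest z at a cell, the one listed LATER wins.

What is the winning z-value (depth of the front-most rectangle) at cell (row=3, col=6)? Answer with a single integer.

Check cell (3,6):
  A: rows 2-4 cols 2-6 z=6 -> covers; best now A (z=6)
  B: rows 3-6 cols 4-6 z=7 -> covers; best now A (z=6)
  C: rows 4-6 cols 2-5 -> outside (row miss)
  D: rows 0-3 cols 5-6 z=3 -> covers; best now D (z=3)
  E: rows 5-6 cols 1-3 -> outside (row miss)
Winner: D at z=3

Answer: 3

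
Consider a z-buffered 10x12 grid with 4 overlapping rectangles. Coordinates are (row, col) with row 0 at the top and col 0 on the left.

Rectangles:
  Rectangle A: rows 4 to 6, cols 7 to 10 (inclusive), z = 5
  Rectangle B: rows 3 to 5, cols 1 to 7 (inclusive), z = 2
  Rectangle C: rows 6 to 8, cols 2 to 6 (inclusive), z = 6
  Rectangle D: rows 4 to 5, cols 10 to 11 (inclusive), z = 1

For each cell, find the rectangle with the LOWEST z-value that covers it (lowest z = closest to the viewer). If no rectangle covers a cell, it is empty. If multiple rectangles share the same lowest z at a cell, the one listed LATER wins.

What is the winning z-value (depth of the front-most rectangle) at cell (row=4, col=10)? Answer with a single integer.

Check cell (4,10):
  A: rows 4-6 cols 7-10 z=5 -> covers; best now A (z=5)
  B: rows 3-5 cols 1-7 -> outside (col miss)
  C: rows 6-8 cols 2-6 -> outside (row miss)
  D: rows 4-5 cols 10-11 z=1 -> covers; best now D (z=1)
Winner: D at z=1

Answer: 1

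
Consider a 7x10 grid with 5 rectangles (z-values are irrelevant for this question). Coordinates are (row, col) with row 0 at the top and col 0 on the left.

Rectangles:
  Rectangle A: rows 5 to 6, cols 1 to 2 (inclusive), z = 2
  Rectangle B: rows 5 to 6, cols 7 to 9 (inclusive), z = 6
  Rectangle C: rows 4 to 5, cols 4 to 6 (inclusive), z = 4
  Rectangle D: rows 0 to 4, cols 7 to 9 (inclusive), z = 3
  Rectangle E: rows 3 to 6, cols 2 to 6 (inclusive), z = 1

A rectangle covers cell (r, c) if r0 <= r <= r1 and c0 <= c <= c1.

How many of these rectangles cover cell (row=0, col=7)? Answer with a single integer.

Answer: 1

Derivation:
Check cell (0,7):
  A: rows 5-6 cols 1-2 -> outside (row miss)
  B: rows 5-6 cols 7-9 -> outside (row miss)
  C: rows 4-5 cols 4-6 -> outside (row miss)
  D: rows 0-4 cols 7-9 -> covers
  E: rows 3-6 cols 2-6 -> outside (row miss)
Count covering = 1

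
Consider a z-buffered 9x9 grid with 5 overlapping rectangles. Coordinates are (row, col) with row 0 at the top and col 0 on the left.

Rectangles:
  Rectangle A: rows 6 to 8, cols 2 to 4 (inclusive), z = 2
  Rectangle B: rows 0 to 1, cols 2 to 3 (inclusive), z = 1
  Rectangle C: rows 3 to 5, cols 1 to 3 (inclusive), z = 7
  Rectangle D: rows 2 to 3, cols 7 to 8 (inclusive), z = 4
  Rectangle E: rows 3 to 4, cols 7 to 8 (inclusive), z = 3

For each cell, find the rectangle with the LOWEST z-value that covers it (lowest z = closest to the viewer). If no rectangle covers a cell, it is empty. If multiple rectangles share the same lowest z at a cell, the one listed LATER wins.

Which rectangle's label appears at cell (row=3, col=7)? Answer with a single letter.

Check cell (3,7):
  A: rows 6-8 cols 2-4 -> outside (row miss)
  B: rows 0-1 cols 2-3 -> outside (row miss)
  C: rows 3-5 cols 1-3 -> outside (col miss)
  D: rows 2-3 cols 7-8 z=4 -> covers; best now D (z=4)
  E: rows 3-4 cols 7-8 z=3 -> covers; best now E (z=3)
Winner: E at z=3

Answer: E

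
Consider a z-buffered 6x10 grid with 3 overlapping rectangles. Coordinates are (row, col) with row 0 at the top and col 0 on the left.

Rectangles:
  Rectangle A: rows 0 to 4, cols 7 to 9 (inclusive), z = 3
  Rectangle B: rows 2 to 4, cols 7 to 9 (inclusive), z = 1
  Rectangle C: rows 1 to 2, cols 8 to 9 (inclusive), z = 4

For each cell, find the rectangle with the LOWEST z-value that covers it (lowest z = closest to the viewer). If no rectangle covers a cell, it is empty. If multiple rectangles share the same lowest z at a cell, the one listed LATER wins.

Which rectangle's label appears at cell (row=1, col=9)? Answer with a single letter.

Answer: A

Derivation:
Check cell (1,9):
  A: rows 0-4 cols 7-9 z=3 -> covers; best now A (z=3)
  B: rows 2-4 cols 7-9 -> outside (row miss)
  C: rows 1-2 cols 8-9 z=4 -> covers; best now A (z=3)
Winner: A at z=3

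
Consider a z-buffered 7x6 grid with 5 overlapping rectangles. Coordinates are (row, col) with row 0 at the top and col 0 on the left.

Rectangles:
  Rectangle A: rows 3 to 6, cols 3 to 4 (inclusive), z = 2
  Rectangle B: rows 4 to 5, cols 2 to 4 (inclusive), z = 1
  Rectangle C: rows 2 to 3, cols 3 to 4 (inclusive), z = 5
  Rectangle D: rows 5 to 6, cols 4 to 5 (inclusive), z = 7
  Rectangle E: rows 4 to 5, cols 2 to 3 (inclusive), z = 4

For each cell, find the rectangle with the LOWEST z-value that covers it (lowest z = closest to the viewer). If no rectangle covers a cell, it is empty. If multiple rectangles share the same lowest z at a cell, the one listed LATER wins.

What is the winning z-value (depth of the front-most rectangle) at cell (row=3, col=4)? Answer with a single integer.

Answer: 2

Derivation:
Check cell (3,4):
  A: rows 3-6 cols 3-4 z=2 -> covers; best now A (z=2)
  B: rows 4-5 cols 2-4 -> outside (row miss)
  C: rows 2-3 cols 3-4 z=5 -> covers; best now A (z=2)
  D: rows 5-6 cols 4-5 -> outside (row miss)
  E: rows 4-5 cols 2-3 -> outside (row miss)
Winner: A at z=2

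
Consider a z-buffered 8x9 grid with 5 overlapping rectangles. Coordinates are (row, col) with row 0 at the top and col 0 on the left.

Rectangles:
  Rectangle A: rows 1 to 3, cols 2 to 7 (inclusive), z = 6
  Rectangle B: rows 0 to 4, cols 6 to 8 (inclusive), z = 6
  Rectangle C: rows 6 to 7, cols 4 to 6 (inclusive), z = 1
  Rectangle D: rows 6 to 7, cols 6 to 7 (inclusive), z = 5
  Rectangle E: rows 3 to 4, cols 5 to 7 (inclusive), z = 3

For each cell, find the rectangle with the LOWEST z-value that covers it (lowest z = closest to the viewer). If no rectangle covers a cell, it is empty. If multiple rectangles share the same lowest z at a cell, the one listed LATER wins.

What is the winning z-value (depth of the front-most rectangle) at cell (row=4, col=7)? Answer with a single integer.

Check cell (4,7):
  A: rows 1-3 cols 2-7 -> outside (row miss)
  B: rows 0-4 cols 6-8 z=6 -> covers; best now B (z=6)
  C: rows 6-7 cols 4-6 -> outside (row miss)
  D: rows 6-7 cols 6-7 -> outside (row miss)
  E: rows 3-4 cols 5-7 z=3 -> covers; best now E (z=3)
Winner: E at z=3

Answer: 3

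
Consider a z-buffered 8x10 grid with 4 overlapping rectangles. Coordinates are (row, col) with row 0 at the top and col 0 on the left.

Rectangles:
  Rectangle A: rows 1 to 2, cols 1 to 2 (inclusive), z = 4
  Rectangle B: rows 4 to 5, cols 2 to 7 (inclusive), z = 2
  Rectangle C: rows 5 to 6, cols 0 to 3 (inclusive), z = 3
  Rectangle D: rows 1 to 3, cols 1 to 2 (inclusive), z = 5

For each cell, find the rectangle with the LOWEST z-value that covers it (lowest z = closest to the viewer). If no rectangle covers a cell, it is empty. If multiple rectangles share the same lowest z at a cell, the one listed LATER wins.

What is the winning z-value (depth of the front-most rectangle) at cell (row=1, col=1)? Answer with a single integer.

Answer: 4

Derivation:
Check cell (1,1):
  A: rows 1-2 cols 1-2 z=4 -> covers; best now A (z=4)
  B: rows 4-5 cols 2-7 -> outside (row miss)
  C: rows 5-6 cols 0-3 -> outside (row miss)
  D: rows 1-3 cols 1-2 z=5 -> covers; best now A (z=4)
Winner: A at z=4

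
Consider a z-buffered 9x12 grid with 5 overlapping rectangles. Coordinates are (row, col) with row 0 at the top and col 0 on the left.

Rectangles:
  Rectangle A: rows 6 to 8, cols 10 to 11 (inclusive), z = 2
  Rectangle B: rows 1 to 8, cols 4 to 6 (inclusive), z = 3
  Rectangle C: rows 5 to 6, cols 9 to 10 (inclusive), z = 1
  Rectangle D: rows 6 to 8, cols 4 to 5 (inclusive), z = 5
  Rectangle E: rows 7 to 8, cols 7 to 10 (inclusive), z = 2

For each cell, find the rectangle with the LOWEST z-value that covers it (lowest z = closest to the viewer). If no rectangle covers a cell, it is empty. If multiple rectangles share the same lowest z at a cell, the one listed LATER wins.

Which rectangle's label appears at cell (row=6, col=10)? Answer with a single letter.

Answer: C

Derivation:
Check cell (6,10):
  A: rows 6-8 cols 10-11 z=2 -> covers; best now A (z=2)
  B: rows 1-8 cols 4-6 -> outside (col miss)
  C: rows 5-6 cols 9-10 z=1 -> covers; best now C (z=1)
  D: rows 6-8 cols 4-5 -> outside (col miss)
  E: rows 7-8 cols 7-10 -> outside (row miss)
Winner: C at z=1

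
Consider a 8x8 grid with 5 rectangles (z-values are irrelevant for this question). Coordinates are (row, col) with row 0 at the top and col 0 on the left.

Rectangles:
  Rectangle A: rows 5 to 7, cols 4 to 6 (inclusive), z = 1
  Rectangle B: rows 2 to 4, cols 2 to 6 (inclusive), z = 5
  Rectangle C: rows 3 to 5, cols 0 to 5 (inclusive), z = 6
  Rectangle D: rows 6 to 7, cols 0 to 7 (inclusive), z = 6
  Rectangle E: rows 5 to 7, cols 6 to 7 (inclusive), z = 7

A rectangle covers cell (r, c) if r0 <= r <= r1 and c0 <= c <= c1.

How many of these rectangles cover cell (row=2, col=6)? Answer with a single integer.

Answer: 1

Derivation:
Check cell (2,6):
  A: rows 5-7 cols 4-6 -> outside (row miss)
  B: rows 2-4 cols 2-6 -> covers
  C: rows 3-5 cols 0-5 -> outside (row miss)
  D: rows 6-7 cols 0-7 -> outside (row miss)
  E: rows 5-7 cols 6-7 -> outside (row miss)
Count covering = 1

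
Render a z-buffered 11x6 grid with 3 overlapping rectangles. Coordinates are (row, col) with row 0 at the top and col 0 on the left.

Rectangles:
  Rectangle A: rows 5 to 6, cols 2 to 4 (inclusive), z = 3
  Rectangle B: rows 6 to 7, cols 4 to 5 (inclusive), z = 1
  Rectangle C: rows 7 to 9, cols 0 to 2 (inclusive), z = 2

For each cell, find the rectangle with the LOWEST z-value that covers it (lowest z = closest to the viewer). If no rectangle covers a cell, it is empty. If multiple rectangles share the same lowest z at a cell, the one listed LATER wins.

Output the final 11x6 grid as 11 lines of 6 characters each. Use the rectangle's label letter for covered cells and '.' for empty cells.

......
......
......
......
......
..AAA.
..AABB
CCC.BB
CCC...
CCC...
......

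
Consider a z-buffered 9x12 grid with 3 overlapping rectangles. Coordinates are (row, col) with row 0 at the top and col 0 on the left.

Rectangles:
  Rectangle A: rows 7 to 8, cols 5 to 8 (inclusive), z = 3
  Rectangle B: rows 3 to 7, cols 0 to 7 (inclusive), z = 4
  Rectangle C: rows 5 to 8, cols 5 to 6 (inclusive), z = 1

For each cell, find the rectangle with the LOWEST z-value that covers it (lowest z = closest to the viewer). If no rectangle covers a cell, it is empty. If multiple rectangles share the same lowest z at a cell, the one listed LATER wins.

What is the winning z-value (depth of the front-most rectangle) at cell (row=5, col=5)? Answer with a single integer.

Check cell (5,5):
  A: rows 7-8 cols 5-8 -> outside (row miss)
  B: rows 3-7 cols 0-7 z=4 -> covers; best now B (z=4)
  C: rows 5-8 cols 5-6 z=1 -> covers; best now C (z=1)
Winner: C at z=1

Answer: 1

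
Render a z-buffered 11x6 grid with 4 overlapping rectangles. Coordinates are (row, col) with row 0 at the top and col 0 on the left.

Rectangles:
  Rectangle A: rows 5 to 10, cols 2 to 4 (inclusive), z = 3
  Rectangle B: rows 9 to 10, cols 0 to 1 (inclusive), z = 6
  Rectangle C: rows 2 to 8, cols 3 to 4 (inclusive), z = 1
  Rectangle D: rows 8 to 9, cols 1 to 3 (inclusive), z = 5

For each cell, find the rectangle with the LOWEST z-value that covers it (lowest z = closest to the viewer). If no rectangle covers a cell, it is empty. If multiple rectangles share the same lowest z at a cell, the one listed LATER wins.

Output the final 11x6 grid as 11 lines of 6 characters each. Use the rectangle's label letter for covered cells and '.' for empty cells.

......
......
...CC.
...CC.
...CC.
..ACC.
..ACC.
..ACC.
.DACC.
BDAAA.
BBAAA.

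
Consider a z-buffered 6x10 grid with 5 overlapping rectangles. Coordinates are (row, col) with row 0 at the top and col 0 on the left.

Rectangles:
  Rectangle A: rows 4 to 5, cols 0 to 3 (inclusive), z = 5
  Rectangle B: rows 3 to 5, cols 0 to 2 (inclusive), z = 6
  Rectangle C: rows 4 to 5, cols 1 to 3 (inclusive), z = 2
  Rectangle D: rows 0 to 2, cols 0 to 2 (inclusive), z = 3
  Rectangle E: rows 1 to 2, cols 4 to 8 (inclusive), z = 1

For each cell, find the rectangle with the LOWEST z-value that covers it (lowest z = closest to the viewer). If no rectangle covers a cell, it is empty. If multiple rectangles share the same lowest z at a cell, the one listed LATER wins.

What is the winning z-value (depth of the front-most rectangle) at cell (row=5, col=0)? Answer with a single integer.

Answer: 5

Derivation:
Check cell (5,0):
  A: rows 4-5 cols 0-3 z=5 -> covers; best now A (z=5)
  B: rows 3-5 cols 0-2 z=6 -> covers; best now A (z=5)
  C: rows 4-5 cols 1-3 -> outside (col miss)
  D: rows 0-2 cols 0-2 -> outside (row miss)
  E: rows 1-2 cols 4-8 -> outside (row miss)
Winner: A at z=5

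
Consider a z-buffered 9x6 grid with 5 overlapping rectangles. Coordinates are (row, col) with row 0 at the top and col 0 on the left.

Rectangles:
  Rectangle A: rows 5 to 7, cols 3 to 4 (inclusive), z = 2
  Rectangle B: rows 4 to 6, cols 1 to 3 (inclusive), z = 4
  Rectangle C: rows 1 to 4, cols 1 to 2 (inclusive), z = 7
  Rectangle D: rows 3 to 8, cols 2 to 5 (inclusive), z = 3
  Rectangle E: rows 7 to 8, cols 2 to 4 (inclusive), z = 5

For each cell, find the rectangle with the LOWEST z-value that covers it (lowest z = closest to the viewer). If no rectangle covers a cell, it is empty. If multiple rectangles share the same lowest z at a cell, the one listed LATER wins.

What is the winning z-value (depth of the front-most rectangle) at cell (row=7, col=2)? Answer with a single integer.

Answer: 3

Derivation:
Check cell (7,2):
  A: rows 5-7 cols 3-4 -> outside (col miss)
  B: rows 4-6 cols 1-3 -> outside (row miss)
  C: rows 1-4 cols 1-2 -> outside (row miss)
  D: rows 3-8 cols 2-5 z=3 -> covers; best now D (z=3)
  E: rows 7-8 cols 2-4 z=5 -> covers; best now D (z=3)
Winner: D at z=3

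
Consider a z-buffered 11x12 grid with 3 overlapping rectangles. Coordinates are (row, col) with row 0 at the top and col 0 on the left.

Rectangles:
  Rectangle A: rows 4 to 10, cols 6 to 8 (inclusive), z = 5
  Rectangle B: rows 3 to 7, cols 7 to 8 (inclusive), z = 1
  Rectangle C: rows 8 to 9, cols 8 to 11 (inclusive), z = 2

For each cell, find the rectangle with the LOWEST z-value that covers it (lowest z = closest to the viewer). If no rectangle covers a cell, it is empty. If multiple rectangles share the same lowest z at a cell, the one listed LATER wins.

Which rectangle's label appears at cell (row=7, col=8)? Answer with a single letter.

Answer: B

Derivation:
Check cell (7,8):
  A: rows 4-10 cols 6-8 z=5 -> covers; best now A (z=5)
  B: rows 3-7 cols 7-8 z=1 -> covers; best now B (z=1)
  C: rows 8-9 cols 8-11 -> outside (row miss)
Winner: B at z=1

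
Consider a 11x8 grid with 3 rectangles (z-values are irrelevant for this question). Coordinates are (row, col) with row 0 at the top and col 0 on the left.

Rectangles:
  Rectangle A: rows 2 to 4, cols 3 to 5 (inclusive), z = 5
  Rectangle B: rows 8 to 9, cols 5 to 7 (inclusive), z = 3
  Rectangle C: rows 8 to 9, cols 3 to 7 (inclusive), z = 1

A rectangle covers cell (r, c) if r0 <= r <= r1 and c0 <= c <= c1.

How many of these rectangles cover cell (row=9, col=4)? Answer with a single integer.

Check cell (9,4):
  A: rows 2-4 cols 3-5 -> outside (row miss)
  B: rows 8-9 cols 5-7 -> outside (col miss)
  C: rows 8-9 cols 3-7 -> covers
Count covering = 1

Answer: 1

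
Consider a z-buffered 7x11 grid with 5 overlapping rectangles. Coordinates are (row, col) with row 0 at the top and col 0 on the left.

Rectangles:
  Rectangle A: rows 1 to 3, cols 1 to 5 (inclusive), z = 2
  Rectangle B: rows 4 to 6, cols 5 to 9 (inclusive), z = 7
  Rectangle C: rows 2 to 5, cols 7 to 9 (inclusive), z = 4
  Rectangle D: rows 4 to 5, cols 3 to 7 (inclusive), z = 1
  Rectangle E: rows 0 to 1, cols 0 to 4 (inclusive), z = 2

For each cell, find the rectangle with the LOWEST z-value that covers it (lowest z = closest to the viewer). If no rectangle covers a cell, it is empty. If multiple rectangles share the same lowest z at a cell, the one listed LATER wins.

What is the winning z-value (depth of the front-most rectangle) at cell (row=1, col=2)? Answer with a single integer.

Check cell (1,2):
  A: rows 1-3 cols 1-5 z=2 -> covers; best now A (z=2)
  B: rows 4-6 cols 5-9 -> outside (row miss)
  C: rows 2-5 cols 7-9 -> outside (row miss)
  D: rows 4-5 cols 3-7 -> outside (row miss)
  E: rows 0-1 cols 0-4 z=2 -> covers; best now E (z=2)
Winner: E at z=2

Answer: 2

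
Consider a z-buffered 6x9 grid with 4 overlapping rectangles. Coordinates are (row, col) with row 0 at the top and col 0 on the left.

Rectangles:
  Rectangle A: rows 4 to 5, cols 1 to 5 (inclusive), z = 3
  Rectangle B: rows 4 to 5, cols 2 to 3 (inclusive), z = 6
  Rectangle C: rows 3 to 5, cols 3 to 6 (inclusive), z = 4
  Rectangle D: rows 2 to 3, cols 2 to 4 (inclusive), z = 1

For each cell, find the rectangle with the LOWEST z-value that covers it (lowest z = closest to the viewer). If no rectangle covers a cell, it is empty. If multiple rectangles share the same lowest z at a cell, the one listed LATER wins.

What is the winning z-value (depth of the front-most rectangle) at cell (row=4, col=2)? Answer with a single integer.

Check cell (4,2):
  A: rows 4-5 cols 1-5 z=3 -> covers; best now A (z=3)
  B: rows 4-5 cols 2-3 z=6 -> covers; best now A (z=3)
  C: rows 3-5 cols 3-6 -> outside (col miss)
  D: rows 2-3 cols 2-4 -> outside (row miss)
Winner: A at z=3

Answer: 3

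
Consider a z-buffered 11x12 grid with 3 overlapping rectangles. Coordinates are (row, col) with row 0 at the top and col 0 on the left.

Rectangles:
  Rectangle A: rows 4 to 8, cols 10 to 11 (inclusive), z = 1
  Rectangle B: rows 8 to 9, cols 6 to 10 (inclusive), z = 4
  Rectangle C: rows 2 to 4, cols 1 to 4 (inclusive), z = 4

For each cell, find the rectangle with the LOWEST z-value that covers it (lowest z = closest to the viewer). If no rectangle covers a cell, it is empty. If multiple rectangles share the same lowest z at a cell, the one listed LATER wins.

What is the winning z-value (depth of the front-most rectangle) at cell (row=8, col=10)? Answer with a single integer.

Answer: 1

Derivation:
Check cell (8,10):
  A: rows 4-8 cols 10-11 z=1 -> covers; best now A (z=1)
  B: rows 8-9 cols 6-10 z=4 -> covers; best now A (z=1)
  C: rows 2-4 cols 1-4 -> outside (row miss)
Winner: A at z=1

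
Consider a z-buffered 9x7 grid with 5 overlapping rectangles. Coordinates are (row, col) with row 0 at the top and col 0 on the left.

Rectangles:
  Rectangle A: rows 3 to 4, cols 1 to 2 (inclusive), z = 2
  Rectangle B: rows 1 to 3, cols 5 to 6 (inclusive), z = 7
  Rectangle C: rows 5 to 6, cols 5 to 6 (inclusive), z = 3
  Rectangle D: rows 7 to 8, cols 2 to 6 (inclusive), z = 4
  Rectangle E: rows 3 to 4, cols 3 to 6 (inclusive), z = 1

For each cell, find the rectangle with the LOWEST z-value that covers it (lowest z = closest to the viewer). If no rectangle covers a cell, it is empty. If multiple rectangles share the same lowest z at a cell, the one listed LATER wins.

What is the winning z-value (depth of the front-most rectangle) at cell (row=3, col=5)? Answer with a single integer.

Answer: 1

Derivation:
Check cell (3,5):
  A: rows 3-4 cols 1-2 -> outside (col miss)
  B: rows 1-3 cols 5-6 z=7 -> covers; best now B (z=7)
  C: rows 5-6 cols 5-6 -> outside (row miss)
  D: rows 7-8 cols 2-6 -> outside (row miss)
  E: rows 3-4 cols 3-6 z=1 -> covers; best now E (z=1)
Winner: E at z=1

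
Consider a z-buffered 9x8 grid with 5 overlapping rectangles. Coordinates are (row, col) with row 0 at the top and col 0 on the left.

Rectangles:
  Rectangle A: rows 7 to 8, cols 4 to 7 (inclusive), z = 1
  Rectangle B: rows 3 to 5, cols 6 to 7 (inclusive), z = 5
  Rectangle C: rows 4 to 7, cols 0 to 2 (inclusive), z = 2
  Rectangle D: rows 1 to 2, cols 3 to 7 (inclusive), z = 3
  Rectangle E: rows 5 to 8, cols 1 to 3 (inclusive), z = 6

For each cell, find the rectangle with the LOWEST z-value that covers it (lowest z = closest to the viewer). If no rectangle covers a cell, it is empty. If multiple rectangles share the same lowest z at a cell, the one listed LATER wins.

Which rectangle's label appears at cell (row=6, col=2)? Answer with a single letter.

Check cell (6,2):
  A: rows 7-8 cols 4-7 -> outside (row miss)
  B: rows 3-5 cols 6-7 -> outside (row miss)
  C: rows 4-7 cols 0-2 z=2 -> covers; best now C (z=2)
  D: rows 1-2 cols 3-7 -> outside (row miss)
  E: rows 5-8 cols 1-3 z=6 -> covers; best now C (z=2)
Winner: C at z=2

Answer: C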